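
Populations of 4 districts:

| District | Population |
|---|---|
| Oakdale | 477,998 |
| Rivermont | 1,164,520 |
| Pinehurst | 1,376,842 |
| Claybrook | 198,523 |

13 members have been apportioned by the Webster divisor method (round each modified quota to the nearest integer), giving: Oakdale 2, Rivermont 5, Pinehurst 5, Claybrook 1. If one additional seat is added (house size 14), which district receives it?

Pinehurst

Priority for the next seat is population ÷ (current seats + 0.5).
Priorities: Oakdale 191199.200, Rivermont 211730.909, Pinehurst 250334.909, Claybrook 132348.667.
Highest priority: Pinehurst.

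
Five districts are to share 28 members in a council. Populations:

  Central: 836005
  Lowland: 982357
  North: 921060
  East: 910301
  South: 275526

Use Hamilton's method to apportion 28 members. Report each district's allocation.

Central 6, Lowland 7, North 7, East 6, South 2

Standard divisor: 3925249 ÷ 28 ≈ 140187.464.
Standard quotas: Central 5.9635, Lowland 7.0075, North 6.5702, East 6.4935, South 1.9654.
Lower quotas: Central 5, Lowland 7, North 6, East 6, South 1 (sum 25, leaving 3 seats).
Remainders in descending order: South 0.9654, Central 0.9635, North 0.5702, East 0.4935, Lowland 0.0075.
The surplus seats go to South, Central, North.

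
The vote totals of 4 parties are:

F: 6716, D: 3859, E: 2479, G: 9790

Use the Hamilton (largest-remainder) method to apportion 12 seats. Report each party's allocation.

Standard divisor: 22844 ÷ 12 ≈ 1903.667.
Standard quotas: F 3.5279, D 2.0271, E 1.3022, G 5.1427.
Lower quotas: F 3, D 2, E 1, G 5 (sum 11, leaving 1 seat).
Remainders in descending order: F 0.5279, E 0.3022, G 0.1427, D 0.0271.
The surplus seat goes to F.

F: 4, D: 2, E: 1, G: 5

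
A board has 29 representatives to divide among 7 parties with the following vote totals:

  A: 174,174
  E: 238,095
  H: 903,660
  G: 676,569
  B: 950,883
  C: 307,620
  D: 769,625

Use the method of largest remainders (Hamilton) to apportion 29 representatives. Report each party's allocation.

A 1, E 2, H 6, G 5, B 7, C 2, D 6

The standard divisor is 4020626/29 ≈ 138642.276.
Standard quotas: A 1.2563, E 1.7173, H 6.5179, G 4.8800, B 6.8585, C 2.2188, D 5.5512.
Lower quotas: A 1, E 1, H 6, G 4, B 6, C 2, D 5 (sum 25, leaving 4 seats).
Remainders in descending order: G 0.8800, B 0.8585, E 0.7173, D 0.5512, H 0.5179, A 0.2563, C 0.2188.
The surplus seats go to G, B, E, D.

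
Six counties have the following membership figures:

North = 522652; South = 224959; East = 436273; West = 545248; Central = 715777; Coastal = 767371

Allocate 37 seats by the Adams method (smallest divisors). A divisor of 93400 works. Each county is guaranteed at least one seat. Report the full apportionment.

With modified divisor 93400: modified quotas North 5.596, South 2.409, East 4.671, West 5.838, Central 7.664, Coastal 8.216.
Rounding up: North 6, South 3, East 5, West 6, Central 8, Coastal 9 (total 37).

North=6, South=3, East=5, West=6, Central=8, Coastal=9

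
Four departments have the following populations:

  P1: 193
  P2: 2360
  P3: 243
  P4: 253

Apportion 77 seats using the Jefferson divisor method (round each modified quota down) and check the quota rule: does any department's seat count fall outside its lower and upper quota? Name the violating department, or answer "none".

Standard quotas: P1 4.874, P2 59.600, P3 6.137, P4 6.389.
Jefferson allocation: P1 4, P2 61, P3 6, P4 6.
P2 has quota 59.600 (lower 59, upper 60) but receives 61 — outside the quota interval.

P2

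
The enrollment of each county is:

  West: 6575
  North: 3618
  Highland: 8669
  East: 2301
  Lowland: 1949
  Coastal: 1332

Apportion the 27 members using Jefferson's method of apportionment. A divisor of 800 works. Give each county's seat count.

With modified divisor 800: modified quotas West 8.219, North 4.522, Highland 10.836, East 2.876, Lowland 2.436, Coastal 1.665.
Rounding down: West 8, North 4, Highland 10, East 2, Lowland 2, Coastal 1 (total 27).

West: 8; North: 4; Highland: 10; East: 2; Lowland: 2; Coastal: 1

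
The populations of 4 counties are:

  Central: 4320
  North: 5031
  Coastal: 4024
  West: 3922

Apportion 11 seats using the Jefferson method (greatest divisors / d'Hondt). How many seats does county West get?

2

Standard divisor 17297/11 ≈ 1572.455; standard quotas: Central 2.747, North 3.199, Coastal 2.559, West 2.494.
Rounding down gives 2, 3, 2, 2 = 9 seats, so the divisor must be adjusted.
With modified divisor 1320: modified quotas Central 3.273, North 3.811, Coastal 3.048, West 2.971.
Rounding down: Central 3, North 3, Coastal 3, West 2 (total 11).
West receives 2.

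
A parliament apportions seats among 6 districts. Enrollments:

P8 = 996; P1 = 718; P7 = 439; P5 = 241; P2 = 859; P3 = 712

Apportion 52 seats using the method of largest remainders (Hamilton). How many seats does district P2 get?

11

Total 3965; standard divisor 3965/52 ≈ 76.25.
Standard quotas: P8 13.062, P1 9.416, P7 5.757, P5 3.161, P2 11.266, P3 9.338.
Lower quotas: P8 13, P1 9, P7 5, P5 3, P2 11, P3 9 (sum 50, leaving 2 seats).
Remainders in descending order: P7 0.757, P1 0.416, P3 0.338, P2 0.266, P5 0.161, P8 0.062.
Largest remainders: P7, P1 receive the extra seats.
P2 receives 11.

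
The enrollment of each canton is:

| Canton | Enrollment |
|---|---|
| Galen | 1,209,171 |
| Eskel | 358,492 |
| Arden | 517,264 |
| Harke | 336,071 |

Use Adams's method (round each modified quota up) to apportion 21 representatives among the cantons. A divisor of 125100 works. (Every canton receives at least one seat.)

With modified divisor 125100: modified quotas Galen 9.666, Eskel 2.866, Arden 4.135, Harke 2.686.
Rounding up: Galen 10, Eskel 3, Arden 5, Harke 3 (total 21).

Galen 10; Eskel 3; Arden 5; Harke 3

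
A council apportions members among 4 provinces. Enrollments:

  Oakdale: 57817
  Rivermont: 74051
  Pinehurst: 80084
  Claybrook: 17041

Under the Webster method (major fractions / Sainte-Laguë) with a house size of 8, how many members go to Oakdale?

2

Standard divisor 228993/8 ≈ 28624.125; standard quotas: Oakdale 2.020, Rivermont 2.587, Pinehurst 2.798, Claybrook 0.595.
Rounding to the nearest integer gives 2, 3, 3, 1 = 9 seats, so the divisor must be adjusted.
With modified divisor 30800: modified quotas Oakdale 1.877, Rivermont 2.404, Pinehurst 2.600, Claybrook 0.553.
Rounding to the nearest integer: Oakdale 2, Rivermont 2, Pinehurst 3, Claybrook 1 (total 8).
Oakdale receives 2.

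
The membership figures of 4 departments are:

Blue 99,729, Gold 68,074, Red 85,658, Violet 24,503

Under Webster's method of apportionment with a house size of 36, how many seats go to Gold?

9

Standard divisor 277964/36 ≈ 7721.222; standard quotas: Blue 12.916, Gold 8.816, Red 11.094, Violet 3.173.
Rounding to the nearest integer gives Blue 13, Gold 9, Red 11, Violet 3 — total 36, matching the house size, so no adjustment is needed.
Gold receives 9.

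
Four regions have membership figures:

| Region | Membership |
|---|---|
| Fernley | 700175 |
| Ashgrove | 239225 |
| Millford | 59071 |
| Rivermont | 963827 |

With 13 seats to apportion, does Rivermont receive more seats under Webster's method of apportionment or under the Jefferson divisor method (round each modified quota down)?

Webster: Fernley 5, Ashgrove 2, Millford 0, Rivermont 6.
Jefferson: Fernley 5, Ashgrove 1, Millford 0, Rivermont 7.
Rivermont gets 6 under Webster and 7 under Jefferson.

Jefferson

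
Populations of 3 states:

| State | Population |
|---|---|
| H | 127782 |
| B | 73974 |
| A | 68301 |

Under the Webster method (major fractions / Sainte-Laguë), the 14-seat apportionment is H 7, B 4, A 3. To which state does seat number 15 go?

A

Priority for the next seat is population ÷ (current seats + 0.5).
Priorities: H 17037.600, B 16438.667, A 19514.571.
Highest priority: A.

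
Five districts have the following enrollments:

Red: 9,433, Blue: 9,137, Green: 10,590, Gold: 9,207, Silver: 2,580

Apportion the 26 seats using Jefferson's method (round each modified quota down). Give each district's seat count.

Standard divisor 40947/26 ≈ 1574.885; standard quotas: Red 5.990, Blue 5.802, Green 6.724, Gold 5.846, Silver 1.638.
Rounding down gives 5, 5, 6, 5, 1 = 22 seats, so the divisor must be adjusted.
With modified divisor 1400: modified quotas Red 6.738, Blue 6.526, Green 7.564, Gold 6.576, Silver 1.843.
Rounding down: Red 6, Blue 6, Green 7, Gold 6, Silver 1 (total 26).

Red 6, Blue 6, Green 7, Gold 6, Silver 1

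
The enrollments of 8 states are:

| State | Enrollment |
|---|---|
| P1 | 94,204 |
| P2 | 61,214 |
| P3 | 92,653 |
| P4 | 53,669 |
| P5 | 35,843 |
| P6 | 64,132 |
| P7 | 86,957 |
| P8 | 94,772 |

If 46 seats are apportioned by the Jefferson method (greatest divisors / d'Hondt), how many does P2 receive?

5

Standard divisor 583444/46 ≈ 12683.565; standard quotas: P1 7.427, P2 4.826, P3 7.305, P4 4.231, P5 2.826, P6 5.056, P7 6.856, P8 7.472.
Rounding down gives 7, 4, 7, 4, 2, 5, 6, 7 = 42 seats, so the divisor must be adjusted.
With modified divisor 11810: modified quotas P1 7.977, P2 5.183, P3 7.845, P4 4.544, P5 3.035, P6 5.430, P7 7.363, P8 8.025.
Rounding down: P1 7, P2 5, P3 7, P4 4, P5 3, P6 5, P7 7, P8 8 (total 46).
P2 receives 5.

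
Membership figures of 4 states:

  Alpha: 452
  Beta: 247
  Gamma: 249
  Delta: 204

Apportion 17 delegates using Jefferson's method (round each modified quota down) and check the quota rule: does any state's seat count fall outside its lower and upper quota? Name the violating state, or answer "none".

Standard quotas: Alpha 6.670, Beta 3.645, Gamma 3.674, Delta 3.010.
Jefferson allocation: Alpha 7, Beta 3, Gamma 4, Delta 3.
Every allocation lies between the lower and upper quota.

none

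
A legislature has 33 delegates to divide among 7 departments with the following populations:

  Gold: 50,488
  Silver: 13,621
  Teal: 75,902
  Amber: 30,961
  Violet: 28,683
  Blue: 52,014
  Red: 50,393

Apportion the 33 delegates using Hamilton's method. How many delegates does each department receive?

Total 302062; standard divisor 302062/33 ≈ 9153.394.
Standard quotas: Gold 5.5158, Silver 1.4881, Teal 8.2922, Amber 3.3825, Violet 3.1336, Blue 5.6825, Red 5.5054.
Lower quotas: Gold 5, Silver 1, Teal 8, Amber 3, Violet 3, Blue 5, Red 5 (sum 30, leaving 3 seats).
Remainders in descending order: Blue 0.6825, Gold 0.5158, Red 0.5054, Silver 0.4881, Amber 0.3825, Teal 0.2922, Violet 0.1336.
Largest remainders: Blue, Gold, Red receive the extra seats.

Gold 6, Silver 1, Teal 8, Amber 3, Violet 3, Blue 6, Red 6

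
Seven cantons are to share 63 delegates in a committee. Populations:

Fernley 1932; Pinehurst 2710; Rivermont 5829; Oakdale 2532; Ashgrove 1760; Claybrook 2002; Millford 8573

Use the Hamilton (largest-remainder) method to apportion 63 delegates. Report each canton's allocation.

Fernley=5; Pinehurst=7; Rivermont=15; Oakdale=6; Ashgrove=4; Claybrook=5; Millford=21

Total 25338; standard divisor 25338/63 ≈ 402.19.
Standard quotas: Fernley 4.8037, Pinehurst 6.7381, Rivermont 14.4931, Oakdale 6.2955, Ashgrove 4.3760, Claybrook 4.9777, Millford 21.3158.
Lower quotas: Fernley 4, Pinehurst 6, Rivermont 14, Oakdale 6, Ashgrove 4, Claybrook 4, Millford 21 (sum 59, leaving 4 seats).
Remainders in descending order: Claybrook 0.9777, Fernley 0.8037, Pinehurst 0.7381, Rivermont 0.4931, Ashgrove 0.3760, Millford 0.3158, Oakdale 0.2955.
Largest remainders: Claybrook, Fernley, Pinehurst, Rivermont receive the extra seats.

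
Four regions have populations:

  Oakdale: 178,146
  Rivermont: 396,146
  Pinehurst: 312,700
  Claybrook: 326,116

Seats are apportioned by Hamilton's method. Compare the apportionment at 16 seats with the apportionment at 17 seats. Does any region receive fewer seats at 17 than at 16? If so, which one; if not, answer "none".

Oakdale

At 16 seats: Oakdale 3, Rivermont 5, Pinehurst 4, Claybrook 4.
At 17 seats: Oakdale 2, Rivermont 6, Pinehurst 4, Claybrook 5.
Oakdale drops from 3 to 2.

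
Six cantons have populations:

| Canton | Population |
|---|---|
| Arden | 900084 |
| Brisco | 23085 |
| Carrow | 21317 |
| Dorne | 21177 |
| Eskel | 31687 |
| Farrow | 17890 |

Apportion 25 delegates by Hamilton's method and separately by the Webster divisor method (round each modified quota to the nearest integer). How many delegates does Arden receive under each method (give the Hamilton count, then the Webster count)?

Hamilton: Arden 22, Brisco 1, Carrow 1, Dorne 0, Eskel 1, Farrow 0.
Webster: Arden 21, Brisco 1, Carrow 1, Dorne 1, Eskel 1, Farrow 0.
Arden gets 22 under Hamilton and 21 under Webster.

22 and 21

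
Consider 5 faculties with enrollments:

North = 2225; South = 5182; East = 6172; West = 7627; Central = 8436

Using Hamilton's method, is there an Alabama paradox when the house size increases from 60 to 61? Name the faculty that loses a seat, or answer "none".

North

At 60 seats: North 5, South 10, East 13, West 15, Central 17.
At 61 seats: North 4, South 11, East 13, West 16, Central 17.
North drops from 5 to 4.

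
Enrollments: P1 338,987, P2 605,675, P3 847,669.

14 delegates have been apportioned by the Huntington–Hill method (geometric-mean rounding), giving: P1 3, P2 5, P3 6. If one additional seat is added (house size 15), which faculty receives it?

P3

Priority for the next seat is population ÷ (√(s·(s+1))).
Priorities: P1 97857.118, P2 110580.620, P3 130798.166.
Highest priority: P3.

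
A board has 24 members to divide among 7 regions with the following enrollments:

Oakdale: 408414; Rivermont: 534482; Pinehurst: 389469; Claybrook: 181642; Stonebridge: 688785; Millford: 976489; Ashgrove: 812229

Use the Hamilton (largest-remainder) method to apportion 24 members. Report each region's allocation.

The standard divisor is 3991510/24 ≈ 166312.917.
Standard quotas: Oakdale 2.4557, Rivermont 3.2137, Pinehurst 2.3418, Claybrook 1.0922, Stonebridge 4.1415, Millford 5.8714, Ashgrove 4.8837.
Lower quotas: Oakdale 2, Rivermont 3, Pinehurst 2, Claybrook 1, Stonebridge 4, Millford 5, Ashgrove 4 (sum 21, leaving 3 seats).
Remainders in descending order: Ashgrove 0.8837, Millford 0.8714, Oakdale 0.4557, Pinehurst 0.3418, Rivermont 0.2137, Stonebridge 0.1415, Claybrook 0.0922.
Largest remainders: Ashgrove, Millford, Oakdale receive the extra seats.

Oakdale=3, Rivermont=3, Pinehurst=2, Claybrook=1, Stonebridge=4, Millford=6, Ashgrove=5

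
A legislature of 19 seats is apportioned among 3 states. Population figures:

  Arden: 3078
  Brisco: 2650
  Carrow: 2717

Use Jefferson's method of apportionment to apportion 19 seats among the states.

Arden: 7; Brisco: 6; Carrow: 6

Standard divisor 8445/19 ≈ 444.474; standard quotas: Arden 6.925, Brisco 5.962, Carrow 6.113.
Rounding down gives 6, 5, 6 = 17 seats, so the divisor must be adjusted.
With modified divisor 400: modified quotas Arden 7.695, Brisco 6.625, Carrow 6.793.
Rounding down: Arden 7, Brisco 6, Carrow 6 (total 19).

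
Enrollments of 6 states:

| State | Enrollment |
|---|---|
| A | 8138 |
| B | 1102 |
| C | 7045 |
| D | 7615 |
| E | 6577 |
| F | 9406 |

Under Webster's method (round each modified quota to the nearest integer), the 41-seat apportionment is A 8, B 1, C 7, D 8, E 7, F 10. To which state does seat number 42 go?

Priority for the next seat is population ÷ (current seats + 0.5).
Priorities: A 957.412, B 734.667, C 939.333, D 895.882, E 876.933, F 895.810.
Highest priority: A.

A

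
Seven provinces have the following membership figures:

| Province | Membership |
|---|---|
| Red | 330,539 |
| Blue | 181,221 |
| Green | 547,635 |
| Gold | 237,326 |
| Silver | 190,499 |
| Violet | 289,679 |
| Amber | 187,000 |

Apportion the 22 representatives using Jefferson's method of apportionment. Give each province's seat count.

Standard divisor 1963899/22 ≈ 89268.136; standard quotas: Red 3.703, Blue 2.030, Green 6.135, Gold 2.659, Silver 2.134, Violet 3.245, Amber 2.095.
Rounding down gives 3, 2, 6, 2, 2, 3, 2 = 20 seats, so the divisor must be adjusted.
With modified divisor 78496.1: modified quotas Red 4.211, Blue 2.309, Green 6.977, Gold 3.023, Silver 2.427, Violet 3.690, Amber 2.382.
Rounding down: Red 4, Blue 2, Green 6, Gold 3, Silver 2, Violet 3, Amber 2 (total 22).

Red 4; Blue 2; Green 6; Gold 3; Silver 2; Violet 3; Amber 2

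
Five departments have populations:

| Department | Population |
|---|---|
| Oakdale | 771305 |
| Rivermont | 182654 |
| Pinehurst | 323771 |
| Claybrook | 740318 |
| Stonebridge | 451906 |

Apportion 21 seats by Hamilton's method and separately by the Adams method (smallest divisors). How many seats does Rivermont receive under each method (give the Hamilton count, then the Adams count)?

1 and 2

Hamilton: Oakdale 7, Rivermont 1, Pinehurst 3, Claybrook 6, Stonebridge 4.
Adams: Oakdale 6, Rivermont 2, Pinehurst 3, Claybrook 6, Stonebridge 4.
Rivermont gets 1 under Hamilton and 2 under Adams.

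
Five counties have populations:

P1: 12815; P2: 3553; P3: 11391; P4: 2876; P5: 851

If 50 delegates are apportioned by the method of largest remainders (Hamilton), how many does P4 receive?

5

Total 31486; standard divisor 31486/50 ≈ 629.72.
Standard quotas: P1 20.3503, P2 5.6422, P3 18.0890, P4 4.5671, P5 1.3514.
Lower quotas: P1 20, P2 5, P3 18, P4 4, P5 1 (sum 48, leaving 2 seats).
Remainders in descending order: P2 0.6422, P4 0.5671, P5 0.3514, P1 0.3503, P3 0.0890.
The surplus seats go to P2, P4.
P4 receives 5.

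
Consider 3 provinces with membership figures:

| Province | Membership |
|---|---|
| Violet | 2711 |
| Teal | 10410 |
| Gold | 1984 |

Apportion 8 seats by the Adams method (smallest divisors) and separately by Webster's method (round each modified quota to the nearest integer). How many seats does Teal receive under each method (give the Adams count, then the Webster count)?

5 and 6

Adams: Violet 2, Teal 5, Gold 1.
Webster: Violet 1, Teal 6, Gold 1.
Teal gets 5 under Adams and 6 under Webster.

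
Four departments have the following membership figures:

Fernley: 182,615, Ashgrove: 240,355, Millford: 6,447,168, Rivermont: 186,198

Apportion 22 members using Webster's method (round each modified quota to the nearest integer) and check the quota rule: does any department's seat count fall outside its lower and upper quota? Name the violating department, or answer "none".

Millford

Standard quotas: Fernley 0.569, Ashgrove 0.749, Millford 20.101, Rivermont 0.581.
Webster allocation: Fernley 1, Ashgrove 1, Millford 19, Rivermont 1.
Millford has quota 20.101 (lower 20, upper 21) but receives 19 — outside the quota interval.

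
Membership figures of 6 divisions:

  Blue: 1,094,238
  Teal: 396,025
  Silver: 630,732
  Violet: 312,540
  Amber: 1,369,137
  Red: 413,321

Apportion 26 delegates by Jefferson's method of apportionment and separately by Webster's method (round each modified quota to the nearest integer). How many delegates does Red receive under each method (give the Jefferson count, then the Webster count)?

Jefferson: Blue 7, Teal 2, Silver 4, Violet 2, Amber 9, Red 2.
Webster: Blue 7, Teal 2, Silver 4, Violet 2, Amber 8, Red 3.
Red gets 2 under Jefferson and 3 under Webster.

2 and 3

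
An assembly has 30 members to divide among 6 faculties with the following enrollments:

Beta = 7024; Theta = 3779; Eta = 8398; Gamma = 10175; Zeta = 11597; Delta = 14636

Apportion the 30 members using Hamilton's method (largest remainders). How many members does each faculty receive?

The standard divisor is 55609/30 ≈ 1853.633.
Standard quotas: Beta 3.7893, Theta 2.0387, Eta 4.5306, Gamma 5.4892, Zeta 6.2564, Delta 7.8958.
Lower quotas: Beta 3, Theta 2, Eta 4, Gamma 5, Zeta 6, Delta 7 (sum 27, leaving 3 seats).
Remainders in descending order: Delta 0.8958, Beta 0.7893, Eta 0.5306, Gamma 0.4892, Zeta 0.2564, Theta 0.0387.
Largest remainders: Delta, Beta, Eta receive the extra seats.

Beta 4, Theta 2, Eta 5, Gamma 5, Zeta 6, Delta 8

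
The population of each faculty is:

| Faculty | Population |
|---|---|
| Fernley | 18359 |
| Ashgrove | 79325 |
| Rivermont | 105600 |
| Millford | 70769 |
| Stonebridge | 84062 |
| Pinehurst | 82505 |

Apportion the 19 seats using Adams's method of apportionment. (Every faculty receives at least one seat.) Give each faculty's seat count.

Standard divisor 440620/19 ≈ 23190.526; standard quotas: Fernley 0.792, Ashgrove 3.421, Rivermont 4.554, Millford 3.052, Stonebridge 3.625, Pinehurst 3.558.
Rounding up gives 1, 4, 5, 4, 4, 4 = 22 seats, so the divisor must be adjusted.
With modified divisor 27000: modified quotas Fernley 0.680, Ashgrove 2.938, Rivermont 3.911, Millford 2.621, Stonebridge 3.113, Pinehurst 3.056.
Rounding up: Fernley 1, Ashgrove 3, Rivermont 4, Millford 3, Stonebridge 4, Pinehurst 4 (total 19).

Fernley 1, Ashgrove 3, Rivermont 4, Millford 3, Stonebridge 4, Pinehurst 4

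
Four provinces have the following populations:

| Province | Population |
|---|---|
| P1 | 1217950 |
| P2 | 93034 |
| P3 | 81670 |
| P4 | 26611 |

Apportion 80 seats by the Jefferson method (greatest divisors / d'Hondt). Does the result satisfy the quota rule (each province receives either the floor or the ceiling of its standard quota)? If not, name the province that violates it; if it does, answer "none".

Standard quotas: P1 68.652, P2 5.244, P3 4.604, P4 1.500.
Jefferson allocation: P1 70, P2 5, P3 4, P4 1.
P1 has quota 68.652 (lower 68, upper 69) but receives 70 — outside the quota interval.

P1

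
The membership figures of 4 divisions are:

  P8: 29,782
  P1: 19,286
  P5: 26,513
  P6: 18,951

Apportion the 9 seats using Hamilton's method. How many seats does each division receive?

The standard divisor is 94532/9 ≈ 10503.556.
Standard quotas: P8 2.8354, P1 1.8361, P5 2.5242, P6 1.8042.
Lower quotas: P8 2, P1 1, P5 2, P6 1 (sum 6, leaving 3 seats).
Remainders in descending order: P1 0.8361, P8 0.8354, P6 0.8042, P5 0.5242.
The surplus seats go to P1, P8, P6.

P8 3, P1 2, P5 2, P6 2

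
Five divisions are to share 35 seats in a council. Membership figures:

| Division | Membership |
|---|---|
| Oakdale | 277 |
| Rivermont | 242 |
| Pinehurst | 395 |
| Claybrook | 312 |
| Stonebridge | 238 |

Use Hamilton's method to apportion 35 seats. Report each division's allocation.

Total 1464; standard divisor 1464/35 ≈ 41.829.
Standard quotas: Oakdale 6.622, Rivermont 5.786, Pinehurst 9.443, Claybrook 7.459, Stonebridge 5.690.
Lower quotas: Oakdale 6, Rivermont 5, Pinehurst 9, Claybrook 7, Stonebridge 5 (sum 32, leaving 3 seats).
Remainders in descending order: Rivermont 0.786, Stonebridge 0.690, Oakdale 0.622, Claybrook 0.459, Pinehurst 0.443.
The surplus seats go to Rivermont, Stonebridge, Oakdale.

Oakdale 7, Rivermont 6, Pinehurst 9, Claybrook 7, Stonebridge 6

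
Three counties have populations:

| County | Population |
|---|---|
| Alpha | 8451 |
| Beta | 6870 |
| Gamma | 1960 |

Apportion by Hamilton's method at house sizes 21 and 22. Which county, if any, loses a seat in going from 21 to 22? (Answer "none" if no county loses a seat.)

Gamma

At 21 seats: Alpha 10, Beta 8, Gamma 3.
At 22 seats: Alpha 11, Beta 9, Gamma 2.
Gamma drops from 3 to 2.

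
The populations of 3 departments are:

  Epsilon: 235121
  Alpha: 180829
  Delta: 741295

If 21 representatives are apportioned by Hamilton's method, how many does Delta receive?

14

The standard divisor is 1157245/21 ≈ 55106.905.
Standard quotas: Epsilon 4.2666, Alpha 3.2814, Delta 13.4519.
Lower quotas: Epsilon 4, Alpha 3, Delta 13 (sum 20, leaving 1 seat).
Remainders in descending order: Delta 0.4519, Alpha 0.2814, Epsilon 0.2666.
Largest remainder: Delta receives the extra seat.
Delta receives 14.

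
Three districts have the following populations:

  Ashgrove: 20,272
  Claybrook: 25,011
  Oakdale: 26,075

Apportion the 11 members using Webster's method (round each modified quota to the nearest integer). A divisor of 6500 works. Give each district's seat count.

With modified divisor 6500: modified quotas Ashgrove 3.119, Claybrook 3.848, Oakdale 4.012.
Rounding to the nearest integer: Ashgrove 3, Claybrook 4, Oakdale 4 (total 11).

Ashgrove 3; Claybrook 4; Oakdale 4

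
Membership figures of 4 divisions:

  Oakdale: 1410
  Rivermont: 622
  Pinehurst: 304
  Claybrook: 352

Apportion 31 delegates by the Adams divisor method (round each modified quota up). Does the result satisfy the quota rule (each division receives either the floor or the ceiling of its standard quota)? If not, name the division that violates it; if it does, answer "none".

none

Standard quotas: Oakdale 16.261, Rivermont 7.173, Pinehurst 3.506, Claybrook 4.060.
Adams allocation: Oakdale 16, Rivermont 7, Pinehurst 4, Claybrook 4.
Every allocation lies between the lower and upper quota.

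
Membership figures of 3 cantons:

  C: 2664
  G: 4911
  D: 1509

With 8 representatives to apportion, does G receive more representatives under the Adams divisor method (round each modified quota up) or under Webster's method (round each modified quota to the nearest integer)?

Adams: C 2, G 4, D 2.
Webster: C 2, G 5, D 1.
G gets 4 under Adams and 5 under Webster.

Webster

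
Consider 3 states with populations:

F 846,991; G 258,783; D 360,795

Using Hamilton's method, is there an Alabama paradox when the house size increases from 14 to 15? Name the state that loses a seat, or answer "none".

G

At 14 seats: F 8, G 3, D 3.
At 15 seats: F 9, G 2, D 4.
G drops from 3 to 2.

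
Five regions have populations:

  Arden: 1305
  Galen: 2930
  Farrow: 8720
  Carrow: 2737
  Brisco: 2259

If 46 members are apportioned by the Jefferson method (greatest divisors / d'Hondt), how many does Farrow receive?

Standard divisor 17951/46 ≈ 390.239; standard quotas: Arden 3.344, Galen 7.508, Farrow 22.345, Carrow 7.014, Brisco 5.789.
Rounding down gives 3, 7, 22, 7, 5 = 44 seats, so the divisor must be adjusted.
With modified divisor 370: modified quotas Arden 3.527, Galen 7.919, Farrow 23.568, Carrow 7.397, Brisco 6.105.
Rounding down: Arden 3, Galen 7, Farrow 23, Carrow 7, Brisco 6 (total 46).
Farrow receives 23.

23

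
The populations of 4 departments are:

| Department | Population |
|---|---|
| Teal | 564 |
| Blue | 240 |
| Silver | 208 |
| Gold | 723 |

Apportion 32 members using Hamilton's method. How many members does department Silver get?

4

Total 1735; standard divisor 1735/32 ≈ 54.219.
Standard quotas: Teal 10.402, Blue 4.427, Silver 3.836, Gold 13.335.
Lower quotas: Teal 10, Blue 4, Silver 3, Gold 13 (sum 30, leaving 2 seats).
Remainders in descending order: Silver 0.836, Blue 0.427, Teal 0.402, Gold 0.335.
The surplus seats go to Silver, Blue.
Silver receives 4.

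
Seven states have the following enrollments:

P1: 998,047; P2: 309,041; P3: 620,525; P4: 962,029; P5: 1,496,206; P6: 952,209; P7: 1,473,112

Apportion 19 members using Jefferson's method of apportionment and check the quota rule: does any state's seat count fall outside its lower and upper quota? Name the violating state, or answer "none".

none

Standard quotas: P1 2.784, P2 0.862, P3 1.731, P4 2.684, P5 4.174, P6 2.656, P7 4.109.
Jefferson allocation: P1 3, P2 0, P3 2, P4 3, P5 4, P6 3, P7 4.
Every allocation lies between the lower and upper quota.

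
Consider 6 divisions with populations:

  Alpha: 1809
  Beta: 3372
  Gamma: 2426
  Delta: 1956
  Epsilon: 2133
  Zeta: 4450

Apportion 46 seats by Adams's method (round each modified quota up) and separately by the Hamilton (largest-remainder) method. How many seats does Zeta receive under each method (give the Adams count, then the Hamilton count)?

Adams: Alpha 5, Beta 10, Gamma 7, Delta 6, Epsilon 6, Zeta 12.
Hamilton: Alpha 5, Beta 10, Gamma 7, Delta 5, Epsilon 6, Zeta 13.
Zeta gets 12 under Adams and 13 under Hamilton.

12 and 13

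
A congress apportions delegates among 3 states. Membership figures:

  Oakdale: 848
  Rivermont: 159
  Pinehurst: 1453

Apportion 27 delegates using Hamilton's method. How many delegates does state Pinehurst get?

Total 2460; standard divisor 2460/27 ≈ 91.111.
Standard quotas: Oakdale 9.307, Rivermont 1.745, Pinehurst 15.948.
Lower quotas: Oakdale 9, Rivermont 1, Pinehurst 15 (sum 25, leaving 2 seats).
Remainders in descending order: Pinehurst 0.948, Rivermont 0.745, Oakdale 0.307.
The surplus seats go to Pinehurst, Rivermont.
Pinehurst receives 16.

16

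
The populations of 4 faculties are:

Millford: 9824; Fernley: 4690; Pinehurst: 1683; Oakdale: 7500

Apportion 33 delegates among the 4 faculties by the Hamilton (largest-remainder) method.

The standard divisor is 23697/33 ≈ 718.091.
Standard quotas: Millford 13.6807, Fernley 6.5312, Pinehurst 2.3437, Oakdale 10.4444.
Lower quotas: Millford 13, Fernley 6, Pinehurst 2, Oakdale 10 (sum 31, leaving 2 seats).
Remainders in descending order: Millford 0.6807, Fernley 0.5312, Oakdale 0.4444, Pinehurst 0.3437.
The surplus seats go to Millford, Fernley.

Millford 14, Fernley 7, Pinehurst 2, Oakdale 10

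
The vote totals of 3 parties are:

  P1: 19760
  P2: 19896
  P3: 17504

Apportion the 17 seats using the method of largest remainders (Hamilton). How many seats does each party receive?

P1 6, P2 6, P3 5

The standard divisor is 57160/17 ≈ 3362.353.
Standard quotas: P1 5.8768, P2 5.9173, P3 5.2059.
Lower quotas: P1 5, P2 5, P3 5 (sum 15, leaving 2 seats).
Remainders in descending order: P2 0.9173, P1 0.8768, P3 0.2059.
Largest remainders: P2, P1 receive the extra seats.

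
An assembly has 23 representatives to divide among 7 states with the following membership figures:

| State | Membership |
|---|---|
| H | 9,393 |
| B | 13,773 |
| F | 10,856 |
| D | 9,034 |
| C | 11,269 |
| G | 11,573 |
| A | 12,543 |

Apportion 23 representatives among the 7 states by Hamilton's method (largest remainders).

H 3, B 4, F 3, D 3, C 3, G 3, A 4

Standard divisor: 78441 ÷ 23 ≈ 3410.478.
Standard quotas: H 2.7542, B 4.0384, F 3.1831, D 2.6489, C 3.3042, G 3.3934, A 3.6778.
Lower quotas: H 2, B 4, F 3, D 2, C 3, G 3, A 3 (sum 20, leaving 3 seats).
Remainders in descending order: H 0.7542, A 0.6778, D 0.6489, G 0.3934, C 0.3042, F 0.1831, B 0.0384.
The surplus seats go to H, A, D.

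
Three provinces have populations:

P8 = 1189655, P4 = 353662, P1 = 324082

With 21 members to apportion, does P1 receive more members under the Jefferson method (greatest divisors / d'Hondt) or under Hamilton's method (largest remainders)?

Hamilton

Jefferson: P8 14, P4 4, P1 3.
Hamilton: P8 13, P4 4, P1 4.
P1 gets 3 under Jefferson and 4 under Hamilton.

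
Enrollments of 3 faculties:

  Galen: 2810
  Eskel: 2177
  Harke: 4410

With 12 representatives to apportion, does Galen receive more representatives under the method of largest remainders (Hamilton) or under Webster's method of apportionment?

Webster

Hamilton: Galen 3, Eskel 3, Harke 6.
Webster: Galen 4, Eskel 3, Harke 5.
Galen gets 3 under Hamilton and 4 under Webster.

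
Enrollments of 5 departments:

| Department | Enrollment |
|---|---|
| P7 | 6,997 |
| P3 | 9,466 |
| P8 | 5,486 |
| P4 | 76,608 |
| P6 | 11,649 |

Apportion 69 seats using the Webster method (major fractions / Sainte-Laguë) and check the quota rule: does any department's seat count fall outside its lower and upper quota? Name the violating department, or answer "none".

P4

Standard quotas: P7 4.381, P3 5.927, P8 3.435, P4 47.964, P6 7.293.
Webster allocation: P7 4, P3 6, P8 3, P4 49, P6 7.
P4 has quota 47.964 (lower 47, upper 48) but receives 49 — outside the quota interval.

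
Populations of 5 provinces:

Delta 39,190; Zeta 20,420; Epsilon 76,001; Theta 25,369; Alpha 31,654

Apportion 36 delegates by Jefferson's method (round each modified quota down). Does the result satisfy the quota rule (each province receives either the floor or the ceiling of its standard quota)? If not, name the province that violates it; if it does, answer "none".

none

Standard quotas: Delta 7.324, Zeta 3.816, Epsilon 14.203, Theta 4.741, Alpha 5.916.
Jefferson allocation: Delta 7, Zeta 4, Epsilon 14, Theta 5, Alpha 6.
Every allocation lies between the lower and upper quota.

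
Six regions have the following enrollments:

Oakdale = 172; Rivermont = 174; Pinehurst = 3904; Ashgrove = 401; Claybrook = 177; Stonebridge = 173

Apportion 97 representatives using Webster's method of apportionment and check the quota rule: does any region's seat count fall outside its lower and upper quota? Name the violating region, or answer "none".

Pinehurst

Standard quotas: Oakdale 3.336, Rivermont 3.375, Pinehurst 75.722, Ashgrove 7.778, Claybrook 3.433, Stonebridge 3.356.
Webster allocation: Oakdale 3, Rivermont 3, Pinehurst 77, Ashgrove 8, Claybrook 3, Stonebridge 3.
Pinehurst has quota 75.722 (lower 75, upper 76) but receives 77 — outside the quota interval.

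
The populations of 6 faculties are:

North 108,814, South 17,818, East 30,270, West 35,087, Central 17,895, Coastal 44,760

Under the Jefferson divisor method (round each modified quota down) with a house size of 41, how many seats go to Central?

Standard divisor 254644/41 ≈ 6210.829; standard quotas: North 17.520, South 2.869, East 4.874, West 5.649, Central 2.881, Coastal 7.207.
Rounding down gives 17, 2, 4, 5, 2, 7 = 37 seats, so the divisor must be adjusted.
With modified divisor 5900: modified quotas North 18.443, South 3.020, East 5.131, West 5.947, Central 3.033, Coastal 7.586.
Rounding down: North 18, South 3, East 5, West 5, Central 3, Coastal 7 (total 41).
Central receives 3.

3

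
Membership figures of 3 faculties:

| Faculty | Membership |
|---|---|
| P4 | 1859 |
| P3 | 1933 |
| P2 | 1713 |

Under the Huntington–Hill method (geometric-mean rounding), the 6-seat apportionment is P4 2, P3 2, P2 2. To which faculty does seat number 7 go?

P3

Priority for the next seat is population ÷ (√(s·(s+1))).
Priorities: P4 758.934, P3 789.144, P2 699.329.
Highest priority: P3.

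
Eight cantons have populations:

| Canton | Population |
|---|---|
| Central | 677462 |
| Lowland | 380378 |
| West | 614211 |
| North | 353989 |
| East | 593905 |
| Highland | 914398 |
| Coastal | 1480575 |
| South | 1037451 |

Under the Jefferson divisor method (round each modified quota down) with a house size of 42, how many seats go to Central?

Standard divisor 6052369/42 ≈ 144104.024; standard quotas: Central 4.701, Lowland 2.640, West 4.262, North 2.456, East 4.121, Highland 6.345, Coastal 10.274, South 7.199.
Rounding down gives 4, 2, 4, 2, 4, 6, 10, 7 = 39 seats, so the divisor must be adjusted.
With modified divisor 130200: modified quotas Central 5.203, Lowland 2.921, West 4.717, North 2.719, East 4.561, Highland 7.023, Coastal 11.372, South 7.968.
Rounding down: Central 5, Lowland 2, West 4, North 2, East 4, Highland 7, Coastal 11, South 7 (total 42).
Central receives 5.

5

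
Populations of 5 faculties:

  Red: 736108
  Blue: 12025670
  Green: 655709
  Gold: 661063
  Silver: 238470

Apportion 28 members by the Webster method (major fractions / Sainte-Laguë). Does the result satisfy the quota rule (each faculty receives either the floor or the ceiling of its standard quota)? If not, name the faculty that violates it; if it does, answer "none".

Blue

Standard quotas: Red 1.440, Blue 23.519, Green 1.282, Gold 1.293, Silver 0.466.
Webster allocation: Red 1, Blue 25, Green 1, Gold 1, Silver 0.
Blue has quota 23.519 (lower 23, upper 24) but receives 25 — outside the quota interval.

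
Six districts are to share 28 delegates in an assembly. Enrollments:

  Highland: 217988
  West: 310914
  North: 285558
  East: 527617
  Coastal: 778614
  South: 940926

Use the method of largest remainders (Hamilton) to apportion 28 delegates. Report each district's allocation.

Total 3061617; standard divisor 3061617/28 ≈ 109343.464.
Standard quotas: Highland 1.9936, West 2.8435, North 2.6116, East 4.8253, Coastal 7.1208, South 8.6052.
Lower quotas: Highland 1, West 2, North 2, East 4, Coastal 7, South 8 (sum 24, leaving 4 seats).
Remainders in descending order: Highland 0.9936, West 0.8435, East 0.8253, North 0.6116, South 0.6052, Coastal 0.1208.
Largest remainders: Highland, West, East, North receive the extra seats.

Highland: 2; West: 3; North: 3; East: 5; Coastal: 7; South: 8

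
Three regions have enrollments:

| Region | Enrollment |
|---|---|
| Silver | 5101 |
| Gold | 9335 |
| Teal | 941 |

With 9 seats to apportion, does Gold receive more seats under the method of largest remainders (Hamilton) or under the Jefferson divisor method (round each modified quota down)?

Hamilton: Silver 3, Gold 5, Teal 1.
Jefferson: Silver 3, Gold 6, Teal 0.
Gold gets 5 under Hamilton and 6 under Jefferson.

Jefferson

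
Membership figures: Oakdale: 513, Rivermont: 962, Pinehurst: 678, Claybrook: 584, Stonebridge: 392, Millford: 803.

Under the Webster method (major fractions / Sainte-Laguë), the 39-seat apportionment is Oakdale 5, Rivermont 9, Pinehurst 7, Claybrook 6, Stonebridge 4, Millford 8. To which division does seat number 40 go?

Priority for the next seat is population ÷ (current seats + 0.5).
Priorities: Oakdale 93.273, Rivermont 101.263, Pinehurst 90.400, Claybrook 89.846, Stonebridge 87.111, Millford 94.471.
Highest priority: Rivermont.

Rivermont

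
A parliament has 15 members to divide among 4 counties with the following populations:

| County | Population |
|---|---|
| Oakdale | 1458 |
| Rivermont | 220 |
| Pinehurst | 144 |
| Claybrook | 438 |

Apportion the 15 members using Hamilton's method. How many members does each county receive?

Oakdale 10, Rivermont 1, Pinehurst 1, Claybrook 3

Standard divisor: 2260 ÷ 15 ≈ 150.667.
Standard quotas: Oakdale 9.677, Rivermont 1.460, Pinehurst 0.956, Claybrook 2.907.
Lower quotas: Oakdale 9, Rivermont 1, Pinehurst 0, Claybrook 2 (sum 12, leaving 3 seats).
Remainders in descending order: Pinehurst 0.956, Claybrook 0.907, Oakdale 0.677, Rivermont 0.460.
Largest remainders: Pinehurst, Claybrook, Oakdale receive the extra seats.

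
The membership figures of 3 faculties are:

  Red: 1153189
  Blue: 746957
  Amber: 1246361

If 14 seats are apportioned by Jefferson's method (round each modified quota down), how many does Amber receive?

Standard divisor 3146507/14 ≈ 224750.5; standard quotas: Red 5.131, Blue 3.323, Amber 5.546.
Rounding down gives 5, 3, 5 = 13 seats, so the divisor must be adjusted.
With modified divisor 200000: modified quotas Red 5.766, Blue 3.735, Amber 6.232.
Rounding down: Red 5, Blue 3, Amber 6 (total 14).
Amber receives 6.

6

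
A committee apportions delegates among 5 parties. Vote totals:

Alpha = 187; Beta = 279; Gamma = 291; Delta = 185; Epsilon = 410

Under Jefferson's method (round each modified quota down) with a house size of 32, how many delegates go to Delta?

Standard divisor 1352/32 ≈ 42.25; standard quotas: Alpha 4.426, Beta 6.604, Gamma 6.888, Delta 4.379, Epsilon 9.704.
Rounding down gives 4, 6, 6, 4, 9 = 29 seats, so the divisor must be adjusted.
With modified divisor 39: modified quotas Alpha 4.795, Beta 7.154, Gamma 7.462, Delta 4.744, Epsilon 10.513.
Rounding down: Alpha 4, Beta 7, Gamma 7, Delta 4, Epsilon 10 (total 32).
Delta receives 4.

4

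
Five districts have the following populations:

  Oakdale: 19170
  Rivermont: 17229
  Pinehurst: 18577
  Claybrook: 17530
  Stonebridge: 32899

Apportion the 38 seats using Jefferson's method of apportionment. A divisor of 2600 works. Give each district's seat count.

With modified divisor 2600: modified quotas Oakdale 7.373, Rivermont 6.627, Pinehurst 7.145, Claybrook 6.742, Stonebridge 12.653.
Rounding down: Oakdale 7, Rivermont 6, Pinehurst 7, Claybrook 6, Stonebridge 12 (total 38).

Oakdale 7, Rivermont 6, Pinehurst 7, Claybrook 6, Stonebridge 12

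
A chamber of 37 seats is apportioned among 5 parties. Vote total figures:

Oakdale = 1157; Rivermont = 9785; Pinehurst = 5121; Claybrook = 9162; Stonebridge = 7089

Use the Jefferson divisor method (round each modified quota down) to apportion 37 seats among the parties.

Oakdale: 1; Rivermont: 11; Pinehurst: 6; Claybrook: 11; Stonebridge: 8

Standard divisor 32314/37 ≈ 873.351; standard quotas: Oakdale 1.325, Rivermont 11.204, Pinehurst 5.864, Claybrook 10.491, Stonebridge 8.117.
Rounding down gives 1, 11, 5, 10, 8 = 35 seats, so the divisor must be adjusted.
With modified divisor 820: modified quotas Oakdale 1.411, Rivermont 11.933, Pinehurst 6.245, Claybrook 11.173, Stonebridge 8.645.
Rounding down: Oakdale 1, Rivermont 11, Pinehurst 6, Claybrook 11, Stonebridge 8 (total 37).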